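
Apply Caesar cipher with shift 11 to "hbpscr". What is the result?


Caesar cipher: shift "hbpscr" by 11
  'h' (pos 7) + 11 = pos 18 = 's'
  'b' (pos 1) + 11 = pos 12 = 'm'
  'p' (pos 15) + 11 = pos 0 = 'a'
  's' (pos 18) + 11 = pos 3 = 'd'
  'c' (pos 2) + 11 = pos 13 = 'n'
  'r' (pos 17) + 11 = pos 2 = 'c'
Result: smadnc

smadnc


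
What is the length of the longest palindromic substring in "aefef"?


Input: "aefef"
Checking substrings for palindromes:
  [1:4] "efe" (len 3) => palindrome
  [2:5] "fef" (len 3) => palindrome
Longest palindromic substring: "efe" with length 3

3


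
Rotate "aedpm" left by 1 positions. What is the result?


Input: "aedpm", rotate left by 1
First 1 characters: "a"
Remaining characters: "edpm"
Concatenate remaining + first: "edpm" + "a" = "edpma"

edpma


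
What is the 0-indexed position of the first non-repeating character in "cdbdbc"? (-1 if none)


Input: cdbdbc
Character frequencies:
  'b': 2
  'c': 2
  'd': 2
Scanning left to right for freq == 1:
  Position 0 ('c'): freq=2, skip
  Position 1 ('d'): freq=2, skip
  Position 2 ('b'): freq=2, skip
  Position 3 ('d'): freq=2, skip
  Position 4 ('b'): freq=2, skip
  Position 5 ('c'): freq=2, skip
  No unique character found => answer = -1

-1


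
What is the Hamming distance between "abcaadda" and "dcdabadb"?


Comparing "abcaadda" and "dcdabadb" position by position:
  Position 0: 'a' vs 'd' => differ
  Position 1: 'b' vs 'c' => differ
  Position 2: 'c' vs 'd' => differ
  Position 3: 'a' vs 'a' => same
  Position 4: 'a' vs 'b' => differ
  Position 5: 'd' vs 'a' => differ
  Position 6: 'd' vs 'd' => same
  Position 7: 'a' vs 'b' => differ
Total differences (Hamming distance): 6

6


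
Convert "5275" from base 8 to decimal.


Input: "5275" in base 8
Positional expansion:
  Digit '5' (value 5) x 8^3 = 2560
  Digit '2' (value 2) x 8^2 = 128
  Digit '7' (value 7) x 8^1 = 56
  Digit '5' (value 5) x 8^0 = 5
Sum = 2749

2749


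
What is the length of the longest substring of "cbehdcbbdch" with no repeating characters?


Input: "cbehdcbbdch"
Sliding window (track last position of each char):
  Position 0 ('c'): window [0,0] length 1 -- new best
  Position 1 ('b'): window [0,1] length 2 -- new best
  Position 2 ('e'): window [0,2] length 3 -- new best
  Position 3 ('h'): window [0,3] length 4 -- new best
  Position 4 ('d'): window [0,4] length 5 -- new best
  Position 5 ('c'): repeat (last at 0), move window start to 1
  Position 5 ('c'): window [1,5] length 5
  Position 6 ('b'): repeat (last at 1), move window start to 2
  Position 6 ('b'): window [2,6] length 5
  Position 7 ('b'): repeat (last at 6), move window start to 7
  Position 7 ('b'): window [7,7] length 1
  Position 8 ('d'): window [7,8] length 2
  Position 9 ('c'): window [7,9] length 3
  Position 10 ('h'): window [7,10] length 4
Longest substring with no repeats: "cbehd" with length 5

5


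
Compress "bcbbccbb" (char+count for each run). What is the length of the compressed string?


Input: bcbbccbb
Runs:
  'b' x 1 => "b1"
  'c' x 1 => "c1"
  'b' x 2 => "b2"
  'c' x 2 => "c2"
  'b' x 2 => "b2"
Compressed: "b1c1b2c2b2"
Compressed length: 10

10


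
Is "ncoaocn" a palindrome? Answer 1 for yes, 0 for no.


Input: ncoaocn
Reversed: ncoaocn
  Compare pos 0 ('n') with pos 6 ('n'): match
  Compare pos 1 ('c') with pos 5 ('c'): match
  Compare pos 2 ('o') with pos 4 ('o'): match
Result: palindrome

1


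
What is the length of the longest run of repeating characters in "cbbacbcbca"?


Input: "cbbacbcbca"
Scanning for longest run:
  Position 1 ('b'): new char, reset run to 1
  Position 2 ('b'): continues run of 'b', length=2
  Position 3 ('a'): new char, reset run to 1
  Position 4 ('c'): new char, reset run to 1
  Position 5 ('b'): new char, reset run to 1
  Position 6 ('c'): new char, reset run to 1
  Position 7 ('b'): new char, reset run to 1
  Position 8 ('c'): new char, reset run to 1
  Position 9 ('a'): new char, reset run to 1
Longest run: 'b' with length 2

2


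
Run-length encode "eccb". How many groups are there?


Input: eccb
Scanning for consecutive runs:
  Group 1: 'e' x 1 (positions 0-0)
  Group 2: 'c' x 2 (positions 1-2)
  Group 3: 'b' x 1 (positions 3-3)
Total groups: 3

3


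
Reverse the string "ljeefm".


Input: ljeefm
Reading characters right to left:
  Position 5: 'm'
  Position 4: 'f'
  Position 3: 'e'
  Position 2: 'e'
  Position 1: 'j'
  Position 0: 'l'
Reversed: mfeejl

mfeejl


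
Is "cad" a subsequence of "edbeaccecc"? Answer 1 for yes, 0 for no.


Check if "cad" is a subsequence of "edbeaccecc"
Greedy scan:
  Position 0 ('e'): no match needed
  Position 1 ('d'): no match needed
  Position 2 ('b'): no match needed
  Position 3 ('e'): no match needed
  Position 4 ('a'): no match needed
  Position 5 ('c'): matches sub[0] = 'c'
  Position 6 ('c'): no match needed
  Position 7 ('e'): no match needed
  Position 8 ('c'): no match needed
  Position 9 ('c'): no match needed
Only matched 1/3 characters => not a subsequence

0


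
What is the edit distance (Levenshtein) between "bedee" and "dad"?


Computing edit distance: "bedee" -> "dad"
DP table:
           d    a    d
      0    1    2    3
  b   1    1    2    3
  e   2    2    2    3
  d   3    2    3    2
  e   4    3    3    3
  e   5    4    4    4
Edit distance = dp[5][3] = 4

4


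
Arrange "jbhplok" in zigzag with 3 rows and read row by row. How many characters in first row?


Zigzag "jbhplok" into 3 rows:
Placing characters:
  'j' => row 0
  'b' => row 1
  'h' => row 2
  'p' => row 1
  'l' => row 0
  'o' => row 1
  'k' => row 2
Rows:
  Row 0: "jl"
  Row 1: "bpo"
  Row 2: "hk"
First row length: 2

2


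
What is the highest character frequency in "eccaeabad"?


Input: eccaeabad
Character counts:
  'a': 3
  'b': 1
  'c': 2
  'd': 1
  'e': 2
Maximum frequency: 3

3


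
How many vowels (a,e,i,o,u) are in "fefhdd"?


Input: fefhdd
Checking each character:
  'f' at position 0: consonant
  'e' at position 1: vowel (running total: 1)
  'f' at position 2: consonant
  'h' at position 3: consonant
  'd' at position 4: consonant
  'd' at position 5: consonant
Total vowels: 1

1


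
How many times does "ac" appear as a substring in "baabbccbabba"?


Searching for "ac" in "baabbccbabba"
Scanning each position:
  Position 0: "ba" => no
  Position 1: "aa" => no
  Position 2: "ab" => no
  Position 3: "bb" => no
  Position 4: "bc" => no
  Position 5: "cc" => no
  Position 6: "cb" => no
  Position 7: "ba" => no
  Position 8: "ab" => no
  Position 9: "bb" => no
  Position 10: "ba" => no
Total occurrences: 0

0


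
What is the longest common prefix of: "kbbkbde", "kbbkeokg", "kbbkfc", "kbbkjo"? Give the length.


Words: kbbkbde, kbbkeokg, kbbkfc, kbbkjo
  Position 0: all 'k' => match
  Position 1: all 'b' => match
  Position 2: all 'b' => match
  Position 3: all 'k' => match
  Position 4: ('b', 'e', 'f', 'j') => mismatch, stop
LCP = "kbbk" (length 4)

4


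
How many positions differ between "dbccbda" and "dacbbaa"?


Comparing "dbccbda" and "dacbbaa" position by position:
  Position 0: 'd' vs 'd' => same
  Position 1: 'b' vs 'a' => DIFFER
  Position 2: 'c' vs 'c' => same
  Position 3: 'c' vs 'b' => DIFFER
  Position 4: 'b' vs 'b' => same
  Position 5: 'd' vs 'a' => DIFFER
  Position 6: 'a' vs 'a' => same
Positions that differ: 3

3


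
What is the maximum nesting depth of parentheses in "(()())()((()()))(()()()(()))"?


Input: "(()())()((()()))(()()()(()))"
Tracking depth:
  Position 0 '(': depth becomes 1
  Position 1 '(': depth becomes 2
  Position 2 ')': depth becomes 1
  Position 3 '(': depth becomes 2
  Position 4 ')': depth becomes 1
  Position 5 ')': depth becomes 0
  Position 6 '(': depth becomes 1
  Position 7 ')': depth becomes 0
  Position 8 '(': depth becomes 1
  Position 9 '(': depth becomes 2
  Position 10 '(': depth becomes 3
  Position 11 ')': depth becomes 2
  Position 12 '(': depth becomes 3
  Position 13 ')': depth becomes 2
  Position 14 ')': depth becomes 1
  Position 15 ')': depth becomes 0
  Position 16 '(': depth becomes 1
  Position 17 '(': depth becomes 2
  Position 18 ')': depth becomes 1
  Position 19 '(': depth becomes 2
  Position 20 ')': depth becomes 1
  Position 21 '(': depth becomes 2
  Position 22 ')': depth becomes 1
  Position 23 '(': depth becomes 2
  Position 24 '(': depth becomes 3
  Position 25 ')': depth becomes 2
  Position 26 ')': depth becomes 1
  Position 27 ')': depth becomes 0
Maximum depth reached: 3

3


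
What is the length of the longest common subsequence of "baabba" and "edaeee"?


LCS of "baabba" and "edaeee"
DP table:
           e    d    a    e    e    e
      0    0    0    0    0    0    0
  b   0    0    0    0    0    0    0
  a   0    0    0    1    1    1    1
  a   0    0    0    1    1    1    1
  b   0    0    0    1    1    1    1
  b   0    0    0    1    1    1    1
  a   0    0    0    1    1    1    1
LCS length = dp[6][6] = 1

1


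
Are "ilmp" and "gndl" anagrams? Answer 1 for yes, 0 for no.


Strings: "ilmp", "gndl"
Sorted first:  ilmp
Sorted second: dgln
Differ at position 0: 'i' vs 'd' => not anagrams

0


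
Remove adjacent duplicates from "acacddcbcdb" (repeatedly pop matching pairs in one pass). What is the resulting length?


Input: acacddcbcdb
Stack-based adjacent duplicate removal:
  Read 'a': push. Stack: a
  Read 'c': push. Stack: ac
  Read 'a': push. Stack: aca
  Read 'c': push. Stack: acac
  Read 'd': push. Stack: acacd
  Read 'd': matches stack top 'd' => pop. Stack: acac
  Read 'c': matches stack top 'c' => pop. Stack: aca
  Read 'b': push. Stack: acab
  Read 'c': push. Stack: acabc
  Read 'd': push. Stack: acabcd
  Read 'b': push. Stack: acabcdb
Final stack: "acabcdb" (length 7)

7


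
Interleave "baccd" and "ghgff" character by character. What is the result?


Interleaving "baccd" and "ghgff":
  Position 0: 'b' from first, 'g' from second => "bg"
  Position 1: 'a' from first, 'h' from second => "ah"
  Position 2: 'c' from first, 'g' from second => "cg"
  Position 3: 'c' from first, 'f' from second => "cf"
  Position 4: 'd' from first, 'f' from second => "df"
Result: bgahcgcfdf

bgahcgcfdf


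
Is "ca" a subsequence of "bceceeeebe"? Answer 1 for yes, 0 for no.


Check if "ca" is a subsequence of "bceceeeebe"
Greedy scan:
  Position 0 ('b'): no match needed
  Position 1 ('c'): matches sub[0] = 'c'
  Position 2 ('e'): no match needed
  Position 3 ('c'): no match needed
  Position 4 ('e'): no match needed
  Position 5 ('e'): no match needed
  Position 6 ('e'): no match needed
  Position 7 ('e'): no match needed
  Position 8 ('b'): no match needed
  Position 9 ('e'): no match needed
Only matched 1/2 characters => not a subsequence

0


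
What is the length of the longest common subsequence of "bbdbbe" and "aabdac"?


LCS of "bbdbbe" and "aabdac"
DP table:
           a    a    b    d    a    c
      0    0    0    0    0    0    0
  b   0    0    0    1    1    1    1
  b   0    0    0    1    1    1    1
  d   0    0    0    1    2    2    2
  b   0    0    0    1    2    2    2
  b   0    0    0    1    2    2    2
  e   0    0    0    1    2    2    2
LCS length = dp[6][6] = 2

2


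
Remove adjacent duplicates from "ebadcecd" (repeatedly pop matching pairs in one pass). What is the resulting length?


Input: ebadcecd
Stack-based adjacent duplicate removal:
  Read 'e': push. Stack: e
  Read 'b': push. Stack: eb
  Read 'a': push. Stack: eba
  Read 'd': push. Stack: ebad
  Read 'c': push. Stack: ebadc
  Read 'e': push. Stack: ebadce
  Read 'c': push. Stack: ebadcec
  Read 'd': push. Stack: ebadcecd
Final stack: "ebadcecd" (length 8)

8


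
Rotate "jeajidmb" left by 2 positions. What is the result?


Input: "jeajidmb", rotate left by 2
First 2 characters: "je"
Remaining characters: "ajidmb"
Concatenate remaining + first: "ajidmb" + "je" = "ajidmbje"

ajidmbje


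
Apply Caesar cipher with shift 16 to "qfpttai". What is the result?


Caesar cipher: shift "qfpttai" by 16
  'q' (pos 16) + 16 = pos 6 = 'g'
  'f' (pos 5) + 16 = pos 21 = 'v'
  'p' (pos 15) + 16 = pos 5 = 'f'
  't' (pos 19) + 16 = pos 9 = 'j'
  't' (pos 19) + 16 = pos 9 = 'j'
  'a' (pos 0) + 16 = pos 16 = 'q'
  'i' (pos 8) + 16 = pos 24 = 'y'
Result: gvfjjqy

gvfjjqy


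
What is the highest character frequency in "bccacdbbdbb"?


Input: bccacdbbdbb
Character counts:
  'a': 1
  'b': 5
  'c': 3
  'd': 2
Maximum frequency: 5

5


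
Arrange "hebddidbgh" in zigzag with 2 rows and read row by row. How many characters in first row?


Zigzag "hebddidbgh" into 2 rows:
Placing characters:
  'h' => row 0
  'e' => row 1
  'b' => row 0
  'd' => row 1
  'd' => row 0
  'i' => row 1
  'd' => row 0
  'b' => row 1
  'g' => row 0
  'h' => row 1
Rows:
  Row 0: "hbddg"
  Row 1: "edibh"
First row length: 5

5


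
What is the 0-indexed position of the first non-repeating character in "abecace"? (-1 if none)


Input: abecace
Character frequencies:
  'a': 2
  'b': 1
  'c': 2
  'e': 2
Scanning left to right for freq == 1:
  Position 0 ('a'): freq=2, skip
  Position 1 ('b'): unique! => answer = 1

1


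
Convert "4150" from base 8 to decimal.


Input: "4150" in base 8
Positional expansion:
  Digit '4' (value 4) x 8^3 = 2048
  Digit '1' (value 1) x 8^2 = 64
  Digit '5' (value 5) x 8^1 = 40
  Digit '0' (value 0) x 8^0 = 0
Sum = 2152

2152


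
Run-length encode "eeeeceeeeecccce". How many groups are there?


Input: eeeeceeeeecccce
Scanning for consecutive runs:
  Group 1: 'e' x 4 (positions 0-3)
  Group 2: 'c' x 1 (positions 4-4)
  Group 3: 'e' x 5 (positions 5-9)
  Group 4: 'c' x 4 (positions 10-13)
  Group 5: 'e' x 1 (positions 14-14)
Total groups: 5

5


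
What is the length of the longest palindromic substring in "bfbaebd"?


Input: "bfbaebd"
Checking substrings for palindromes:
  [0:3] "bfb" (len 3) => palindrome
Longest palindromic substring: "bfb" with length 3

3


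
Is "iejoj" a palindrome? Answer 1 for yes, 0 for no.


Input: iejoj
Reversed: jojei
  Compare pos 0 ('i') with pos 4 ('j'): MISMATCH
  Compare pos 1 ('e') with pos 3 ('o'): MISMATCH
Result: not a palindrome

0


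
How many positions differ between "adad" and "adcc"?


Comparing "adad" and "adcc" position by position:
  Position 0: 'a' vs 'a' => same
  Position 1: 'd' vs 'd' => same
  Position 2: 'a' vs 'c' => DIFFER
  Position 3: 'd' vs 'c' => DIFFER
Positions that differ: 2

2


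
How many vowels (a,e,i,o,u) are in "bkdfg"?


Input: bkdfg
Checking each character:
  'b' at position 0: consonant
  'k' at position 1: consonant
  'd' at position 2: consonant
  'f' at position 3: consonant
  'g' at position 4: consonant
Total vowels: 0

0


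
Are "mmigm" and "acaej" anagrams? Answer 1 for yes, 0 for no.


Strings: "mmigm", "acaej"
Sorted first:  gimmm
Sorted second: aacej
Differ at position 0: 'g' vs 'a' => not anagrams

0


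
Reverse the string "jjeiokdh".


Input: jjeiokdh
Reading characters right to left:
  Position 7: 'h'
  Position 6: 'd'
  Position 5: 'k'
  Position 4: 'o'
  Position 3: 'i'
  Position 2: 'e'
  Position 1: 'j'
  Position 0: 'j'
Reversed: hdkoiejj

hdkoiejj


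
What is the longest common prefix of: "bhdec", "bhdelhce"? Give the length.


Words: bhdec, bhdelhce
  Position 0: all 'b' => match
  Position 1: all 'h' => match
  Position 2: all 'd' => match
  Position 3: all 'e' => match
  Position 4: ('c', 'l') => mismatch, stop
LCP = "bhde" (length 4)

4


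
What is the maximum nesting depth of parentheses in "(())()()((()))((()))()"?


Input: "(())()()((()))((()))()"
Tracking depth:
  Position 0 '(': depth becomes 1
  Position 1 '(': depth becomes 2
  Position 2 ')': depth becomes 1
  Position 3 ')': depth becomes 0
  Position 4 '(': depth becomes 1
  Position 5 ')': depth becomes 0
  Position 6 '(': depth becomes 1
  Position 7 ')': depth becomes 0
  Position 8 '(': depth becomes 1
  Position 9 '(': depth becomes 2
  Position 10 '(': depth becomes 3
  Position 11 ')': depth becomes 2
  Position 12 ')': depth becomes 1
  Position 13 ')': depth becomes 0
  Position 14 '(': depth becomes 1
  Position 15 '(': depth becomes 2
  Position 16 '(': depth becomes 3
  Position 17 ')': depth becomes 2
  Position 18 ')': depth becomes 1
  Position 19 ')': depth becomes 0
  Position 20 '(': depth becomes 1
  Position 21 ')': depth becomes 0
Maximum depth reached: 3

3


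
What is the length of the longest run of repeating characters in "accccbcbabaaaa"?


Input: "accccbcbabaaaa"
Scanning for longest run:
  Position 1 ('c'): new char, reset run to 1
  Position 2 ('c'): continues run of 'c', length=2
  Position 3 ('c'): continues run of 'c', length=3
  Position 4 ('c'): continues run of 'c', length=4
  Position 5 ('b'): new char, reset run to 1
  Position 6 ('c'): new char, reset run to 1
  Position 7 ('b'): new char, reset run to 1
  Position 8 ('a'): new char, reset run to 1
  Position 9 ('b'): new char, reset run to 1
  Position 10 ('a'): new char, reset run to 1
  Position 11 ('a'): continues run of 'a', length=2
  Position 12 ('a'): continues run of 'a', length=3
  Position 13 ('a'): continues run of 'a', length=4
Longest run: 'c' with length 4

4


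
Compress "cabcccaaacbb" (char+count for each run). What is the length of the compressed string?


Input: cabcccaaacbb
Runs:
  'c' x 1 => "c1"
  'a' x 1 => "a1"
  'b' x 1 => "b1"
  'c' x 3 => "c3"
  'a' x 3 => "a3"
  'c' x 1 => "c1"
  'b' x 2 => "b2"
Compressed: "c1a1b1c3a3c1b2"
Compressed length: 14

14


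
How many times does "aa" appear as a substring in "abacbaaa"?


Searching for "aa" in "abacbaaa"
Scanning each position:
  Position 0: "ab" => no
  Position 1: "ba" => no
  Position 2: "ac" => no
  Position 3: "cb" => no
  Position 4: "ba" => no
  Position 5: "aa" => MATCH
  Position 6: "aa" => MATCH
Total occurrences: 2

2


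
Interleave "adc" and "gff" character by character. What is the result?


Interleaving "adc" and "gff":
  Position 0: 'a' from first, 'g' from second => "ag"
  Position 1: 'd' from first, 'f' from second => "df"
  Position 2: 'c' from first, 'f' from second => "cf"
Result: agdfcf

agdfcf


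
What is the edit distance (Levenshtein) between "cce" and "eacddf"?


Computing edit distance: "cce" -> "eacddf"
DP table:
           e    a    c    d    d    f
      0    1    2    3    4    5    6
  c   1    1    2    2    3    4    5
  c   2    2    2    2    3    4    5
  e   3    2    3    3    3    4    5
Edit distance = dp[3][6] = 5

5


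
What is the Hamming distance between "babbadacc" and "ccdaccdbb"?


Comparing "babbadacc" and "ccdaccdbb" position by position:
  Position 0: 'b' vs 'c' => differ
  Position 1: 'a' vs 'c' => differ
  Position 2: 'b' vs 'd' => differ
  Position 3: 'b' vs 'a' => differ
  Position 4: 'a' vs 'c' => differ
  Position 5: 'd' vs 'c' => differ
  Position 6: 'a' vs 'd' => differ
  Position 7: 'c' vs 'b' => differ
  Position 8: 'c' vs 'b' => differ
Total differences (Hamming distance): 9

9


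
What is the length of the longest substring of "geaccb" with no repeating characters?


Input: "geaccb"
Sliding window (track last position of each char):
  Position 0 ('g'): window [0,0] length 1 -- new best
  Position 1 ('e'): window [0,1] length 2 -- new best
  Position 2 ('a'): window [0,2] length 3 -- new best
  Position 3 ('c'): window [0,3] length 4 -- new best
  Position 4 ('c'): repeat (last at 3), move window start to 4
  Position 4 ('c'): window [4,4] length 1
  Position 5 ('b'): window [4,5] length 2
Longest substring with no repeats: "geac" with length 4

4


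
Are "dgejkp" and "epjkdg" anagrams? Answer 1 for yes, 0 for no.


Strings: "dgejkp", "epjkdg"
Sorted first:  degjkp
Sorted second: degjkp
Sorted forms match => anagrams

1


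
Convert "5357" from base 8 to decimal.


Input: "5357" in base 8
Positional expansion:
  Digit '5' (value 5) x 8^3 = 2560
  Digit '3' (value 3) x 8^2 = 192
  Digit '5' (value 5) x 8^1 = 40
  Digit '7' (value 7) x 8^0 = 7
Sum = 2799

2799


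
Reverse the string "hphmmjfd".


Input: hphmmjfd
Reading characters right to left:
  Position 7: 'd'
  Position 6: 'f'
  Position 5: 'j'
  Position 4: 'm'
  Position 3: 'm'
  Position 2: 'h'
  Position 1: 'p'
  Position 0: 'h'
Reversed: dfjmmhph

dfjmmhph


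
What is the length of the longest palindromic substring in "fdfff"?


Input: "fdfff"
Checking substrings for palindromes:
  [0:3] "fdf" (len 3) => palindrome
  [2:5] "fff" (len 3) => palindrome
  [2:4] "ff" (len 2) => palindrome
  [3:5] "ff" (len 2) => palindrome
Longest palindromic substring: "fdf" with length 3

3


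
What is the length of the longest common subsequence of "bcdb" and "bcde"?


LCS of "bcdb" and "bcde"
DP table:
           b    c    d    e
      0    0    0    0    0
  b   0    1    1    1    1
  c   0    1    2    2    2
  d   0    1    2    3    3
  b   0    1    2    3    3
LCS length = dp[4][4] = 3

3


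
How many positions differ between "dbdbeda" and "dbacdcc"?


Comparing "dbdbeda" and "dbacdcc" position by position:
  Position 0: 'd' vs 'd' => same
  Position 1: 'b' vs 'b' => same
  Position 2: 'd' vs 'a' => DIFFER
  Position 3: 'b' vs 'c' => DIFFER
  Position 4: 'e' vs 'd' => DIFFER
  Position 5: 'd' vs 'c' => DIFFER
  Position 6: 'a' vs 'c' => DIFFER
Positions that differ: 5

5


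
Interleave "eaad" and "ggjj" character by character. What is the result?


Interleaving "eaad" and "ggjj":
  Position 0: 'e' from first, 'g' from second => "eg"
  Position 1: 'a' from first, 'g' from second => "ag"
  Position 2: 'a' from first, 'j' from second => "aj"
  Position 3: 'd' from first, 'j' from second => "dj"
Result: egagajdj

egagajdj


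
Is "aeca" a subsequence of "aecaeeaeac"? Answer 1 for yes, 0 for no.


Check if "aeca" is a subsequence of "aecaeeaeac"
Greedy scan:
  Position 0 ('a'): matches sub[0] = 'a'
  Position 1 ('e'): matches sub[1] = 'e'
  Position 2 ('c'): matches sub[2] = 'c'
  Position 3 ('a'): matches sub[3] = 'a'
  Position 4 ('e'): no match needed
  Position 5 ('e'): no match needed
  Position 6 ('a'): no match needed
  Position 7 ('e'): no match needed
  Position 8 ('a'): no match needed
  Position 9 ('c'): no match needed
All 4 characters matched => is a subsequence

1


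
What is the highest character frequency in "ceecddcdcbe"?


Input: ceecddcdcbe
Character counts:
  'b': 1
  'c': 4
  'd': 3
  'e': 3
Maximum frequency: 4

4


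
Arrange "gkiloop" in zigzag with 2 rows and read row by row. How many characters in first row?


Zigzag "gkiloop" into 2 rows:
Placing characters:
  'g' => row 0
  'k' => row 1
  'i' => row 0
  'l' => row 1
  'o' => row 0
  'o' => row 1
  'p' => row 0
Rows:
  Row 0: "giop"
  Row 1: "klo"
First row length: 4

4


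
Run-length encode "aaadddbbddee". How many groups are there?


Input: aaadddbbddee
Scanning for consecutive runs:
  Group 1: 'a' x 3 (positions 0-2)
  Group 2: 'd' x 3 (positions 3-5)
  Group 3: 'b' x 2 (positions 6-7)
  Group 4: 'd' x 2 (positions 8-9)
  Group 5: 'e' x 2 (positions 10-11)
Total groups: 5

5


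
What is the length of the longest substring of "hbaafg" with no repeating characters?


Input: "hbaafg"
Sliding window (track last position of each char):
  Position 0 ('h'): window [0,0] length 1 -- new best
  Position 1 ('b'): window [0,1] length 2 -- new best
  Position 2 ('a'): window [0,2] length 3 -- new best
  Position 3 ('a'): repeat (last at 2), move window start to 3
  Position 3 ('a'): window [3,3] length 1
  Position 4 ('f'): window [3,4] length 2
  Position 5 ('g'): window [3,5] length 3
Longest substring with no repeats: "hba" with length 3

3


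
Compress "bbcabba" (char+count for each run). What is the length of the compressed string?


Input: bbcabba
Runs:
  'b' x 2 => "b2"
  'c' x 1 => "c1"
  'a' x 1 => "a1"
  'b' x 2 => "b2"
  'a' x 1 => "a1"
Compressed: "b2c1a1b2a1"
Compressed length: 10

10


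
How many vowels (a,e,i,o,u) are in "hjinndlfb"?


Input: hjinndlfb
Checking each character:
  'h' at position 0: consonant
  'j' at position 1: consonant
  'i' at position 2: vowel (running total: 1)
  'n' at position 3: consonant
  'n' at position 4: consonant
  'd' at position 5: consonant
  'l' at position 6: consonant
  'f' at position 7: consonant
  'b' at position 8: consonant
Total vowels: 1

1


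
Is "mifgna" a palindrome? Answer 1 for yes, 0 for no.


Input: mifgna
Reversed: angfim
  Compare pos 0 ('m') with pos 5 ('a'): MISMATCH
  Compare pos 1 ('i') with pos 4 ('n'): MISMATCH
  Compare pos 2 ('f') with pos 3 ('g'): MISMATCH
Result: not a palindrome

0


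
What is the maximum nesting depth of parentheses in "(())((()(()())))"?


Input: "(())((()(()())))"
Tracking depth:
  Position 0 '(': depth becomes 1
  Position 1 '(': depth becomes 2
  Position 2 ')': depth becomes 1
  Position 3 ')': depth becomes 0
  Position 4 '(': depth becomes 1
  Position 5 '(': depth becomes 2
  Position 6 '(': depth becomes 3
  Position 7 ')': depth becomes 2
  Position 8 '(': depth becomes 3
  Position 9 '(': depth becomes 4
  Position 10 ')': depth becomes 3
  Position 11 '(': depth becomes 4
  Position 12 ')': depth becomes 3
  Position 13 ')': depth becomes 2
  Position 14 ')': depth becomes 1
  Position 15 ')': depth becomes 0
Maximum depth reached: 4

4


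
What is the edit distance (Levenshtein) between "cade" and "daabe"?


Computing edit distance: "cade" -> "daabe"
DP table:
           d    a    a    b    e
      0    1    2    3    4    5
  c   1    1    2    3    4    5
  a   2    2    1    2    3    4
  d   3    2    2    2    3    4
  e   4    3    3    3    3    3
Edit distance = dp[4][5] = 3

3


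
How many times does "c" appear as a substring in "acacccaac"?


Searching for "c" in "acacccaac"
Scanning each position:
  Position 0: "a" => no
  Position 1: "c" => MATCH
  Position 2: "a" => no
  Position 3: "c" => MATCH
  Position 4: "c" => MATCH
  Position 5: "c" => MATCH
  Position 6: "a" => no
  Position 7: "a" => no
  Position 8: "c" => MATCH
Total occurrences: 5

5


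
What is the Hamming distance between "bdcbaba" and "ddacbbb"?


Comparing "bdcbaba" and "ddacbbb" position by position:
  Position 0: 'b' vs 'd' => differ
  Position 1: 'd' vs 'd' => same
  Position 2: 'c' vs 'a' => differ
  Position 3: 'b' vs 'c' => differ
  Position 4: 'a' vs 'b' => differ
  Position 5: 'b' vs 'b' => same
  Position 6: 'a' vs 'b' => differ
Total differences (Hamming distance): 5

5


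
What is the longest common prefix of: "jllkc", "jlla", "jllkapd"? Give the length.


Words: jllkc, jlla, jllkapd
  Position 0: all 'j' => match
  Position 1: all 'l' => match
  Position 2: all 'l' => match
  Position 3: ('k', 'a', 'k') => mismatch, stop
LCP = "jll" (length 3)

3


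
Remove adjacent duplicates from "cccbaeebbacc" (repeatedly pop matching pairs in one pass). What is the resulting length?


Input: cccbaeebbacc
Stack-based adjacent duplicate removal:
  Read 'c': push. Stack: c
  Read 'c': matches stack top 'c' => pop. Stack: (empty)
  Read 'c': push. Stack: c
  Read 'b': push. Stack: cb
  Read 'a': push. Stack: cba
  Read 'e': push. Stack: cbae
  Read 'e': matches stack top 'e' => pop. Stack: cba
  Read 'b': push. Stack: cbab
  Read 'b': matches stack top 'b' => pop. Stack: cba
  Read 'a': matches stack top 'a' => pop. Stack: cb
  Read 'c': push. Stack: cbc
  Read 'c': matches stack top 'c' => pop. Stack: cb
Final stack: "cb" (length 2)

2


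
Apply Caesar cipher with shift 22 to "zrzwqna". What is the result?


Caesar cipher: shift "zrzwqna" by 22
  'z' (pos 25) + 22 = pos 21 = 'v'
  'r' (pos 17) + 22 = pos 13 = 'n'
  'z' (pos 25) + 22 = pos 21 = 'v'
  'w' (pos 22) + 22 = pos 18 = 's'
  'q' (pos 16) + 22 = pos 12 = 'm'
  'n' (pos 13) + 22 = pos 9 = 'j'
  'a' (pos 0) + 22 = pos 22 = 'w'
Result: vnvsmjw

vnvsmjw


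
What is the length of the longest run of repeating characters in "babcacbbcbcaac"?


Input: "babcacbbcbcaac"
Scanning for longest run:
  Position 1 ('a'): new char, reset run to 1
  Position 2 ('b'): new char, reset run to 1
  Position 3 ('c'): new char, reset run to 1
  Position 4 ('a'): new char, reset run to 1
  Position 5 ('c'): new char, reset run to 1
  Position 6 ('b'): new char, reset run to 1
  Position 7 ('b'): continues run of 'b', length=2
  Position 8 ('c'): new char, reset run to 1
  Position 9 ('b'): new char, reset run to 1
  Position 10 ('c'): new char, reset run to 1
  Position 11 ('a'): new char, reset run to 1
  Position 12 ('a'): continues run of 'a', length=2
  Position 13 ('c'): new char, reset run to 1
Longest run: 'b' with length 2

2


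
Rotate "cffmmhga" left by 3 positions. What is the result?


Input: "cffmmhga", rotate left by 3
First 3 characters: "cff"
Remaining characters: "mmhga"
Concatenate remaining + first: "mmhga" + "cff" = "mmhgacff"

mmhgacff


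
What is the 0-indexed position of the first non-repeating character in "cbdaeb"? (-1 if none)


Input: cbdaeb
Character frequencies:
  'a': 1
  'b': 2
  'c': 1
  'd': 1
  'e': 1
Scanning left to right for freq == 1:
  Position 0 ('c'): unique! => answer = 0

0


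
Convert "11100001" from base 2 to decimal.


Input: "11100001" in base 2
Positional expansion:
  Digit '1' (value 1) x 2^7 = 128
  Digit '1' (value 1) x 2^6 = 64
  Digit '1' (value 1) x 2^5 = 32
  Digit '0' (value 0) x 2^4 = 0
  Digit '0' (value 0) x 2^3 = 0
  Digit '0' (value 0) x 2^2 = 0
  Digit '0' (value 0) x 2^1 = 0
  Digit '1' (value 1) x 2^0 = 1
Sum = 225

225


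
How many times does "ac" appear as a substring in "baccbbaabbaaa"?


Searching for "ac" in "baccbbaabbaaa"
Scanning each position:
  Position 0: "ba" => no
  Position 1: "ac" => MATCH
  Position 2: "cc" => no
  Position 3: "cb" => no
  Position 4: "bb" => no
  Position 5: "ba" => no
  Position 6: "aa" => no
  Position 7: "ab" => no
  Position 8: "bb" => no
  Position 9: "ba" => no
  Position 10: "aa" => no
  Position 11: "aa" => no
Total occurrences: 1

1


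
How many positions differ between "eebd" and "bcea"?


Comparing "eebd" and "bcea" position by position:
  Position 0: 'e' vs 'b' => DIFFER
  Position 1: 'e' vs 'c' => DIFFER
  Position 2: 'b' vs 'e' => DIFFER
  Position 3: 'd' vs 'a' => DIFFER
Positions that differ: 4

4


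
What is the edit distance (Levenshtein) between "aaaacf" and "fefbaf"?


Computing edit distance: "aaaacf" -> "fefbaf"
DP table:
           f    e    f    b    a    f
      0    1    2    3    4    5    6
  a   1    1    2    3    4    4    5
  a   2    2    2    3    4    4    5
  a   3    3    3    3    4    4    5
  a   4    4    4    4    4    4    5
  c   5    5    5    5    5    5    5
  f   6    5    6    5    6    6    5
Edit distance = dp[6][6] = 5

5


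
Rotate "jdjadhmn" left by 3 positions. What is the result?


Input: "jdjadhmn", rotate left by 3
First 3 characters: "jdj"
Remaining characters: "adhmn"
Concatenate remaining + first: "adhmn" + "jdj" = "adhmnjdj"

adhmnjdj


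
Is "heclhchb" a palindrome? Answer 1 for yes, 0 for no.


Input: heclhchb
Reversed: bhchlceh
  Compare pos 0 ('h') with pos 7 ('b'): MISMATCH
  Compare pos 1 ('e') with pos 6 ('h'): MISMATCH
  Compare pos 2 ('c') with pos 5 ('c'): match
  Compare pos 3 ('l') with pos 4 ('h'): MISMATCH
Result: not a palindrome

0


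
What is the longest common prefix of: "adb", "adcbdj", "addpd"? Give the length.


Words: adb, adcbdj, addpd
  Position 0: all 'a' => match
  Position 1: all 'd' => match
  Position 2: ('b', 'c', 'd') => mismatch, stop
LCP = "ad" (length 2)

2


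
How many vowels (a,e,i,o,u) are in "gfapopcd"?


Input: gfapopcd
Checking each character:
  'g' at position 0: consonant
  'f' at position 1: consonant
  'a' at position 2: vowel (running total: 1)
  'p' at position 3: consonant
  'o' at position 4: vowel (running total: 2)
  'p' at position 5: consonant
  'c' at position 6: consonant
  'd' at position 7: consonant
Total vowels: 2

2


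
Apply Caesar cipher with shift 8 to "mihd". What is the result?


Caesar cipher: shift "mihd" by 8
  'm' (pos 12) + 8 = pos 20 = 'u'
  'i' (pos 8) + 8 = pos 16 = 'q'
  'h' (pos 7) + 8 = pos 15 = 'p'
  'd' (pos 3) + 8 = pos 11 = 'l'
Result: uqpl

uqpl


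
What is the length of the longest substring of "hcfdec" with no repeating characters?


Input: "hcfdec"
Sliding window (track last position of each char):
  Position 0 ('h'): window [0,0] length 1 -- new best
  Position 1 ('c'): window [0,1] length 2 -- new best
  Position 2 ('f'): window [0,2] length 3 -- new best
  Position 3 ('d'): window [0,3] length 4 -- new best
  Position 4 ('e'): window [0,4] length 5 -- new best
  Position 5 ('c'): repeat (last at 1), move window start to 2
  Position 5 ('c'): window [2,5] length 4
Longest substring with no repeats: "hcfde" with length 5

5


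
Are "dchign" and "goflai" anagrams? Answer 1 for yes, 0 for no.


Strings: "dchign", "goflai"
Sorted first:  cdghin
Sorted second: afgilo
Differ at position 0: 'c' vs 'a' => not anagrams

0


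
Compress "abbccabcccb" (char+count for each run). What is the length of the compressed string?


Input: abbccabcccb
Runs:
  'a' x 1 => "a1"
  'b' x 2 => "b2"
  'c' x 2 => "c2"
  'a' x 1 => "a1"
  'b' x 1 => "b1"
  'c' x 3 => "c3"
  'b' x 1 => "b1"
Compressed: "a1b2c2a1b1c3b1"
Compressed length: 14

14


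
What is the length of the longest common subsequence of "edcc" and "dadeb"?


LCS of "edcc" and "dadeb"
DP table:
           d    a    d    e    b
      0    0    0    0    0    0
  e   0    0    0    0    1    1
  d   0    1    1    1    1    1
  c   0    1    1    1    1    1
  c   0    1    1    1    1    1
LCS length = dp[4][5] = 1

1


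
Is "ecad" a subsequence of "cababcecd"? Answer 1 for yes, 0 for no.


Check if "ecad" is a subsequence of "cababcecd"
Greedy scan:
  Position 0 ('c'): no match needed
  Position 1 ('a'): no match needed
  Position 2 ('b'): no match needed
  Position 3 ('a'): no match needed
  Position 4 ('b'): no match needed
  Position 5 ('c'): no match needed
  Position 6 ('e'): matches sub[0] = 'e'
  Position 7 ('c'): matches sub[1] = 'c'
  Position 8 ('d'): no match needed
Only matched 2/4 characters => not a subsequence

0


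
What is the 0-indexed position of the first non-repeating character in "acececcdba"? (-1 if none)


Input: acececcdba
Character frequencies:
  'a': 2
  'b': 1
  'c': 4
  'd': 1
  'e': 2
Scanning left to right for freq == 1:
  Position 0 ('a'): freq=2, skip
  Position 1 ('c'): freq=4, skip
  Position 2 ('e'): freq=2, skip
  Position 3 ('c'): freq=4, skip
  Position 4 ('e'): freq=2, skip
  Position 5 ('c'): freq=4, skip
  Position 6 ('c'): freq=4, skip
  Position 7 ('d'): unique! => answer = 7

7


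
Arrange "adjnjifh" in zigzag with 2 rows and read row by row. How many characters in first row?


Zigzag "adjnjifh" into 2 rows:
Placing characters:
  'a' => row 0
  'd' => row 1
  'j' => row 0
  'n' => row 1
  'j' => row 0
  'i' => row 1
  'f' => row 0
  'h' => row 1
Rows:
  Row 0: "ajjf"
  Row 1: "dnih"
First row length: 4

4


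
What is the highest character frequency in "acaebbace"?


Input: acaebbace
Character counts:
  'a': 3
  'b': 2
  'c': 2
  'e': 2
Maximum frequency: 3

3


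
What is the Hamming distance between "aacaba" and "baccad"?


Comparing "aacaba" and "baccad" position by position:
  Position 0: 'a' vs 'b' => differ
  Position 1: 'a' vs 'a' => same
  Position 2: 'c' vs 'c' => same
  Position 3: 'a' vs 'c' => differ
  Position 4: 'b' vs 'a' => differ
  Position 5: 'a' vs 'd' => differ
Total differences (Hamming distance): 4

4


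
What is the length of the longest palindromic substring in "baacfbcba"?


Input: "baacfbcba"
Checking substrings for palindromes:
  [5:8] "bcb" (len 3) => palindrome
  [1:3] "aa" (len 2) => palindrome
Longest palindromic substring: "bcb" with length 3

3


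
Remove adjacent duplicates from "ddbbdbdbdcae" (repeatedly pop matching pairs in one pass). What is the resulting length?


Input: ddbbdbdbdcae
Stack-based adjacent duplicate removal:
  Read 'd': push. Stack: d
  Read 'd': matches stack top 'd' => pop. Stack: (empty)
  Read 'b': push. Stack: b
  Read 'b': matches stack top 'b' => pop. Stack: (empty)
  Read 'd': push. Stack: d
  Read 'b': push. Stack: db
  Read 'd': push. Stack: dbd
  Read 'b': push. Stack: dbdb
  Read 'd': push. Stack: dbdbd
  Read 'c': push. Stack: dbdbdc
  Read 'a': push. Stack: dbdbdca
  Read 'e': push. Stack: dbdbdcae
Final stack: "dbdbdcae" (length 8)

8


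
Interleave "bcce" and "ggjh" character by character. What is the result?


Interleaving "bcce" and "ggjh":
  Position 0: 'b' from first, 'g' from second => "bg"
  Position 1: 'c' from first, 'g' from second => "cg"
  Position 2: 'c' from first, 'j' from second => "cj"
  Position 3: 'e' from first, 'h' from second => "eh"
Result: bgcgcjeh

bgcgcjeh


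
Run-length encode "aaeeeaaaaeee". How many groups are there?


Input: aaeeeaaaaeee
Scanning for consecutive runs:
  Group 1: 'a' x 2 (positions 0-1)
  Group 2: 'e' x 3 (positions 2-4)
  Group 3: 'a' x 4 (positions 5-8)
  Group 4: 'e' x 3 (positions 9-11)
Total groups: 4

4


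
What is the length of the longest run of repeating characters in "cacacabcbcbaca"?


Input: "cacacabcbcbaca"
Scanning for longest run:
  Position 1 ('a'): new char, reset run to 1
  Position 2 ('c'): new char, reset run to 1
  Position 3 ('a'): new char, reset run to 1
  Position 4 ('c'): new char, reset run to 1
  Position 5 ('a'): new char, reset run to 1
  Position 6 ('b'): new char, reset run to 1
  Position 7 ('c'): new char, reset run to 1
  Position 8 ('b'): new char, reset run to 1
  Position 9 ('c'): new char, reset run to 1
  Position 10 ('b'): new char, reset run to 1
  Position 11 ('a'): new char, reset run to 1
  Position 12 ('c'): new char, reset run to 1
  Position 13 ('a'): new char, reset run to 1
Longest run: 'c' with length 1

1


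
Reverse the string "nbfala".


Input: nbfala
Reading characters right to left:
  Position 5: 'a'
  Position 4: 'l'
  Position 3: 'a'
  Position 2: 'f'
  Position 1: 'b'
  Position 0: 'n'
Reversed: alafbn

alafbn


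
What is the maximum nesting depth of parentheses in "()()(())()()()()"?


Input: "()()(())()()()()"
Tracking depth:
  Position 0 '(': depth becomes 1
  Position 1 ')': depth becomes 0
  Position 2 '(': depth becomes 1
  Position 3 ')': depth becomes 0
  Position 4 '(': depth becomes 1
  Position 5 '(': depth becomes 2
  Position 6 ')': depth becomes 1
  Position 7 ')': depth becomes 0
  Position 8 '(': depth becomes 1
  Position 9 ')': depth becomes 0
  Position 10 '(': depth becomes 1
  Position 11 ')': depth becomes 0
  Position 12 '(': depth becomes 1
  Position 13 ')': depth becomes 0
  Position 14 '(': depth becomes 1
  Position 15 ')': depth becomes 0
Maximum depth reached: 2

2


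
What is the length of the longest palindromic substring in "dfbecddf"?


Input: "dfbecddf"
Checking substrings for palindromes:
  [5:7] "dd" (len 2) => palindrome
Longest palindromic substring: "dd" with length 2

2


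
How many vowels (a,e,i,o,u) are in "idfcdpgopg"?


Input: idfcdpgopg
Checking each character:
  'i' at position 0: vowel (running total: 1)
  'd' at position 1: consonant
  'f' at position 2: consonant
  'c' at position 3: consonant
  'd' at position 4: consonant
  'p' at position 5: consonant
  'g' at position 6: consonant
  'o' at position 7: vowel (running total: 2)
  'p' at position 8: consonant
  'g' at position 9: consonant
Total vowels: 2

2


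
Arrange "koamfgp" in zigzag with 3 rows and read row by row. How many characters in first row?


Zigzag "koamfgp" into 3 rows:
Placing characters:
  'k' => row 0
  'o' => row 1
  'a' => row 2
  'm' => row 1
  'f' => row 0
  'g' => row 1
  'p' => row 2
Rows:
  Row 0: "kf"
  Row 1: "omg"
  Row 2: "ap"
First row length: 2

2


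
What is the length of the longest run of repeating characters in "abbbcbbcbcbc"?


Input: "abbbcbbcbcbc"
Scanning for longest run:
  Position 1 ('b'): new char, reset run to 1
  Position 2 ('b'): continues run of 'b', length=2
  Position 3 ('b'): continues run of 'b', length=3
  Position 4 ('c'): new char, reset run to 1
  Position 5 ('b'): new char, reset run to 1
  Position 6 ('b'): continues run of 'b', length=2
  Position 7 ('c'): new char, reset run to 1
  Position 8 ('b'): new char, reset run to 1
  Position 9 ('c'): new char, reset run to 1
  Position 10 ('b'): new char, reset run to 1
  Position 11 ('c'): new char, reset run to 1
Longest run: 'b' with length 3

3
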